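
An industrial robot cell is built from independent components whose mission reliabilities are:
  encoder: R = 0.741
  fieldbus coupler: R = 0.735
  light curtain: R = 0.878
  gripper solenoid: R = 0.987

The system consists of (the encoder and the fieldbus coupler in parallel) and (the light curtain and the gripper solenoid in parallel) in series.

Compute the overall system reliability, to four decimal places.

0.9299

Parallel (encoder and fieldbus coupler): 1 − (1 − 0.741000)(1 − 0.735000) = 0.931365
Parallel (light curtain and gripper solenoid): 1 − (1 − 0.878000)(1 − 0.987000) = 0.998414
Series ([0.931365] and [0.998414]): 0.931365 × 0.998414 = 0.9299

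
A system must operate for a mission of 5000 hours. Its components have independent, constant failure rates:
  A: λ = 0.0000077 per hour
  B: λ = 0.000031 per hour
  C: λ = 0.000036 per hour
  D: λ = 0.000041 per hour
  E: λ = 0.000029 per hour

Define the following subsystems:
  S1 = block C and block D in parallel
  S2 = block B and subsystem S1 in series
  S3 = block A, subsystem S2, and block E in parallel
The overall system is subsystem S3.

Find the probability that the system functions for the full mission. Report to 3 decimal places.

0.999

R(A) = exp(−0.0000077 × 5000) = 0.96223
R(B) = exp(−0.000031 × 5000) = 0.85642
R(C) = exp(−0.000036 × 5000) = 0.83527
R(D) = exp(−0.000041 × 5000) = 0.81465
R(E) = exp(−0.000029 × 5000) = 0.86502
Parallel (C and D): 1 − (1 − 0.83527)(1 − 0.81465) = 0.96947
Series (B and [0.96947]): 0.85642 × 0.96947 = 0.83027
Parallel (A, [0.83027], and E): 1 − (1 − 0.96223)(1 − 0.83027)(1 − 0.86502) = 0.999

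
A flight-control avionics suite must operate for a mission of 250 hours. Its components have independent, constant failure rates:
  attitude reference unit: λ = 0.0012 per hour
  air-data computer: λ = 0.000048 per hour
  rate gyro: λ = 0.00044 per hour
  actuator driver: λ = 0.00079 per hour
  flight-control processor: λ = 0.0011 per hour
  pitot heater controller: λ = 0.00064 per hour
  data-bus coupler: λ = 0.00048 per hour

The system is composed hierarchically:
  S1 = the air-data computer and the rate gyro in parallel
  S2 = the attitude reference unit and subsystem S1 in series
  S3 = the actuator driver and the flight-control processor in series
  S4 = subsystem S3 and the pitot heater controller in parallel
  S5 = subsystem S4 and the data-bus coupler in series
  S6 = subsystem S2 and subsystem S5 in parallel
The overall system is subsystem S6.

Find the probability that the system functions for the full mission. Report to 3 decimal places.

0.958

R(attitude reference unit) = exp(−0.0012 × 250) = 0.74082
R(air-data computer) = exp(−0.000048 × 250) = 0.98807
R(rate gyro) = exp(−0.00044 × 250) = 0.89583
R(actuator driver) = exp(−0.00079 × 250) = 0.82078
R(flight-control processor) = exp(−0.0011 × 250) = 0.75957
R(pitot heater controller) = exp(−0.00064 × 250) = 0.85214
R(data-bus coupler) = exp(−0.00048 × 250) = 0.88692
Parallel (air-data computer and rate gyro): 1 − (1 − 0.98807)(1 − 0.89583) = 0.99876
Series (attitude reference unit and [0.99876]): 0.74082 × 0.99876 = 0.73990
Series (actuator driver and flight-control processor): 0.82078 × 0.75957 = 0.62344
Parallel ([0.62344] and pitot heater controller): 1 − (1 − 0.62344)(1 − 0.85214) = 0.94432
Series ([0.94432] and data-bus coupler): 0.94432 × 0.88692 = 0.83754
Parallel ([0.73990] and [0.83754]): 1 − (1 − 0.73990)(1 − 0.83754) = 0.958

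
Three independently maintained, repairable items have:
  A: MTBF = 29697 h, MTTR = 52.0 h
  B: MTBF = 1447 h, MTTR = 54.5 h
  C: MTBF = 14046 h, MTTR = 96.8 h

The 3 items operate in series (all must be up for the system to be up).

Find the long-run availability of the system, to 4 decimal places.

A(A) = MTBF/(MTBF+MTTR) = 29697/(29697+52.0) = 0.998252
A(B) = MTBF/(MTBF+MTTR) = 1447/(1447+54.5) = 0.963703
A(C) = MTBF/(MTBF+MTTR) = 14046/(14046+96.8) = 0.993156
Series availability: 0.998252 × 0.963703 × 0.993156 = 0.9554

0.9554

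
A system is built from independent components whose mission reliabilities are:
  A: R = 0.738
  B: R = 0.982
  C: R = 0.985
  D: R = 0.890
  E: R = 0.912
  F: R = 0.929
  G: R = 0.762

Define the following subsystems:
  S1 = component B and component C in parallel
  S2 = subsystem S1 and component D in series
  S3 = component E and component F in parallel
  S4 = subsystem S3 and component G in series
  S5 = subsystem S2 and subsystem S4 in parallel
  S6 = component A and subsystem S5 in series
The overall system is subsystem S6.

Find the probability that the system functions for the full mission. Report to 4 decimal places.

Parallel (B and C): 1 − (1 − 0.982000)(1 − 0.985000) = 0.999730
Series ([0.999730] and D): 0.999730 × 0.890000 = 0.889760
Parallel (E and F): 1 − (1 − 0.912000)(1 − 0.929000) = 0.993752
Series ([0.993752] and G): 0.993752 × 0.762000 = 0.757239
Parallel ([0.889760] and [0.757239]): 1 − (1 − 0.889760)(1 − 0.757239) = 0.973238
Series (A and [0.973238]): 0.738000 × 0.973238 = 0.7182

0.7182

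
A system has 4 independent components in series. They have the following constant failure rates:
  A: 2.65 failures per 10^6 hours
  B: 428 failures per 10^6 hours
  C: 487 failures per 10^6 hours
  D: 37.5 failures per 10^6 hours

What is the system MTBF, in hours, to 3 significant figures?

Series of exponential components: λ_sys = Σ λ_i
λ_sys = 0.00000265 + 0.000428 + 0.000487 + 0.0000375 = 9.5515e-04 /h
MTBF = 1 / λ_sys = 1050 h

1050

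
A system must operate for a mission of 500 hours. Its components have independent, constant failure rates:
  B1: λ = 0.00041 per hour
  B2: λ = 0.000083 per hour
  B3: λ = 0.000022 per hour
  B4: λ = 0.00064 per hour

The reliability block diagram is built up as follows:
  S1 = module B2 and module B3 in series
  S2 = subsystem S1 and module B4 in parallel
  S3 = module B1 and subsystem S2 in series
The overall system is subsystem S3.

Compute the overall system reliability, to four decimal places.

0.8032

R(B1) = exp(−0.00041 × 500) = 0.814647
R(B2) = exp(−0.000083 × 500) = 0.959349
R(B3) = exp(−0.000022 × 500) = 0.989060
R(B4) = exp(−0.00064 × 500) = 0.726149
Series (B2 and B3): 0.959349 × 0.989060 = 0.948854
Parallel ([0.948854] and B4): 1 − (1 − 0.948854)(1 − 0.726149) = 0.985994
Series (B1 and [0.985994]): 0.814647 × 0.985994 = 0.8032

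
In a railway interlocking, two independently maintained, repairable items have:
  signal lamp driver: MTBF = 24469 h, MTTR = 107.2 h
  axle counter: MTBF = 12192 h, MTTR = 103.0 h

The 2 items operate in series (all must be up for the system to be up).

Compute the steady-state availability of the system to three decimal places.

A(signal lamp driver) = MTBF/(MTBF+MTTR) = 24469/(24469+107.2) = 0.995638
A(axle counter) = MTBF/(MTBF+MTTR) = 12192/(12192+103.0) = 0.991623
Series availability: 0.995638 × 0.991623 = 0.987

0.987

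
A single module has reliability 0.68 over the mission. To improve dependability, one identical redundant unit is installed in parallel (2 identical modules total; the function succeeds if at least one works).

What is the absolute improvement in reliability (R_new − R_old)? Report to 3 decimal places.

0.218

R_before = 0.68
R_after = 1 − (1 − 0.68)^2 = 0.898
ΔR = 0.898 − 0.68 = 0.218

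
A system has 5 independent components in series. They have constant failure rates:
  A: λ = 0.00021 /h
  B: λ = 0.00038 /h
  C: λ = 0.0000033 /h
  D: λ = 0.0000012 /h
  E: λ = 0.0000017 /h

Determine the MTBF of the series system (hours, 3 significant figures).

1680

Series of exponential components: λ_sys = Σ λ_i
λ_sys = 0.00021 + 0.00038 + 0.0000033 + 0.0000012 + 0.0000017 = 5.9620e-04 /h
MTBF = 1 / λ_sys = 1680 h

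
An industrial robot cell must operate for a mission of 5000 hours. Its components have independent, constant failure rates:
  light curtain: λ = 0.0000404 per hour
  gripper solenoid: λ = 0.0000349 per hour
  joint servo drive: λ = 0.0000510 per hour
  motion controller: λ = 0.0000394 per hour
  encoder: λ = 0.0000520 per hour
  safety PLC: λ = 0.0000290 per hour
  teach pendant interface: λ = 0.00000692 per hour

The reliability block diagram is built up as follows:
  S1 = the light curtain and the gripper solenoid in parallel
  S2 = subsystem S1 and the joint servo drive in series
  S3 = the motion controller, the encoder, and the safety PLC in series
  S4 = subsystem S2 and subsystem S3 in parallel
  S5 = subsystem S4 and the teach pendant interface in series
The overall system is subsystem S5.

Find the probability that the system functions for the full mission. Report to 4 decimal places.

R(light curtain) = exp(−0.0000404 × 5000) = 0.817095
R(gripper solenoid) = exp(−0.0000349 × 5000) = 0.839877
R(joint servo drive) = exp(−0.0000510 × 5000) = 0.774916
R(motion controller) = exp(−0.0000394 × 5000) = 0.821191
R(encoder) = exp(−0.0000520 × 5000) = 0.771052
R(safety PLC) = exp(−0.0000290 × 5000) = 0.865022
R(teach pendant interface) = exp(−0.00000692 × 5000) = 0.965992
Parallel (light curtain and gripper solenoid): 1 − (1 − 0.817095)(1 − 0.839877) = 0.970713
Series ([0.970713] and joint servo drive): 0.970713 × 0.774916 = 0.752221
Series (motion controller, encoder, and safety PLC): 0.821191 × 0.771052 × 0.865022 = 0.547715
Parallel ([0.752221] and [0.547715]): 1 − (1 − 0.752221)(1 − 0.547715) = 0.887933
Series ([0.887933] and teach pendant interface): 0.887933 × 0.965992 = 0.8577

0.8577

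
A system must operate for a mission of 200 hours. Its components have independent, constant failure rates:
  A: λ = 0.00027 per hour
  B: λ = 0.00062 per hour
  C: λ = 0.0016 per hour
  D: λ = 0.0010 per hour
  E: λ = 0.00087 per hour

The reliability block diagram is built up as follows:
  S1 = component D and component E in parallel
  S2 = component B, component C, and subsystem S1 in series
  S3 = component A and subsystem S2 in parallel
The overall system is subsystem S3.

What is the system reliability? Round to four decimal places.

R(A) = exp(−0.00027 × 200) = 0.947432
R(B) = exp(−0.00062 × 200) = 0.883380
R(C) = exp(−0.0016 × 200) = 0.726149
R(D) = exp(−0.0010 × 200) = 0.818731
R(E) = exp(−0.00087 × 200) = 0.840297
Parallel (D and E): 1 − (1 − 0.818731)(1 − 0.840297) = 0.971051
Series (B, C, and [0.971051]): 0.883380 × 0.726149 × 0.971051 = 0.622896
Parallel (A and [0.622896]): 1 − (1 − 0.947432)(1 − 0.622896) = 0.9802

0.9802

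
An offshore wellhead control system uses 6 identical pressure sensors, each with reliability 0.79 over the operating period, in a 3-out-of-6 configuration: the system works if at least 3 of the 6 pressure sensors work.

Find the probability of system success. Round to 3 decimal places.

0.980

R = Σ_{i=3}^{6} C(6,i) p^i (1−p)^{6−i} with p = 0.79
C(6,3)·0.79^3·0.21^3 = 0.09132
C(6,4)·0.79^4·0.21^2 = 0.25765
C(6,5)·0.79^5·0.21^1 = 0.38771
C(6,6)·0.79^6·0.21^0 = 0.24309
Sum = 0.980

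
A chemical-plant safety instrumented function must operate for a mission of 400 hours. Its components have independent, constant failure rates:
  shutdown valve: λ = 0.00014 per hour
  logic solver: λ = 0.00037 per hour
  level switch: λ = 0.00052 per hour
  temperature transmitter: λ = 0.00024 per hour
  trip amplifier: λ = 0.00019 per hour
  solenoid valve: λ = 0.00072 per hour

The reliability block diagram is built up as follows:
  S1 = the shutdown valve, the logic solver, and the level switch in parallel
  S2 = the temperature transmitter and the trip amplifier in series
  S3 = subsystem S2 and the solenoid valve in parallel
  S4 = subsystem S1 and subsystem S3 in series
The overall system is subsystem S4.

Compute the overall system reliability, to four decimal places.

0.9591

R(shutdown valve) = exp(−0.00014 × 400) = 0.945539
R(logic solver) = exp(−0.00037 × 400) = 0.862431
R(level switch) = exp(−0.00052 × 400) = 0.812207
R(temperature transmitter) = exp(−0.00024 × 400) = 0.908464
R(trip amplifier) = exp(−0.00019 × 400) = 0.926816
R(solenoid valve) = exp(−0.00072 × 400) = 0.749762
Parallel (shutdown valve, logic solver, and level switch): 1 − (1 − 0.945539)(1 − 0.862431)(1 − 0.812207) = 0.998593
Series (temperature transmitter and trip amplifier): 0.908464 × 0.926816 = 0.841979
Parallel ([0.841979] and solenoid valve): 1 − (1 − 0.841979)(1 − 0.749762) = 0.960457
Series ([0.998593] and [0.960457]): 0.998593 × 0.960457 = 0.9591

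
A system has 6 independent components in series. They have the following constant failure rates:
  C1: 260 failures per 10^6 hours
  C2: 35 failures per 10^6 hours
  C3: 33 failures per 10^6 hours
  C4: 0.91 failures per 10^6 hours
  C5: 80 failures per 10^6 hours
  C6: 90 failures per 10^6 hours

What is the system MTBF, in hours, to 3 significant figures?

Series of exponential components: λ_sys = Σ λ_i
λ_sys = 0.00026 + 0.000035 + 0.000033 + 0.00000091 + 0.000080 + 0.000090 = 4.9891e-04 /h
MTBF = 1 / λ_sys = 2000 h

2000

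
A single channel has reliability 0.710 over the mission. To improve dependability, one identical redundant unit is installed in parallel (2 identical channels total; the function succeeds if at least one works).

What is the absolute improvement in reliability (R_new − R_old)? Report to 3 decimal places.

0.206

R_before = 0.710
R_after = 1 − (1 − 0.710)^2 = 0.916
ΔR = 0.916 − 0.710 = 0.206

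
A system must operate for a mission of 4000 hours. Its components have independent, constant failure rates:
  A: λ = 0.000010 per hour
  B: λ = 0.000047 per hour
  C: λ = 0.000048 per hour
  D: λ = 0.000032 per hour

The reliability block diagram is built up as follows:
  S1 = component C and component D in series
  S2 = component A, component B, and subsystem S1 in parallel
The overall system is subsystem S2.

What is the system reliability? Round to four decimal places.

0.9982

R(A) = exp(−0.000010 × 4000) = 0.960789
R(B) = exp(−0.000047 × 4000) = 0.828615
R(C) = exp(−0.000048 × 4000) = 0.825307
R(D) = exp(−0.000032 × 4000) = 0.879853
Series (C and D): 0.825307 × 0.879853 = 0.726149
Parallel (A, B, and [0.726149]): 1 − (1 − 0.960789)(1 − 0.828615)(1 − 0.726149) = 0.9982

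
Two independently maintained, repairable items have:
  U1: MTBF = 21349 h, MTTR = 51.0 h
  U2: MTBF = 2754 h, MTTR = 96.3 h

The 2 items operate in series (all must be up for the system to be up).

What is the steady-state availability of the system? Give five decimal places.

A(U1) = MTBF/(MTBF+MTTR) = 21349/(21349+51.0) = 0.997617
A(U2) = MTBF/(MTBF+MTTR) = 2754/(2754+96.3) = 0.966214
Series availability: 0.997617 × 0.966214 = 0.96391

0.96391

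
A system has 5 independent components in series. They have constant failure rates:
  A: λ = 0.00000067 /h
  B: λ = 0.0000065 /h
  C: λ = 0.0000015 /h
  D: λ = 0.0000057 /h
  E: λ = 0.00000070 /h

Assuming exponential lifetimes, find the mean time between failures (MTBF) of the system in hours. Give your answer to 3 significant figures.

Series of exponential components: λ_sys = Σ λ_i
λ_sys = 0.00000067 + 0.0000065 + 0.0000015 + 0.0000057 + 0.00000070 = 1.5070e-05 /h
MTBF = 1 / λ_sys = 66400 h

66400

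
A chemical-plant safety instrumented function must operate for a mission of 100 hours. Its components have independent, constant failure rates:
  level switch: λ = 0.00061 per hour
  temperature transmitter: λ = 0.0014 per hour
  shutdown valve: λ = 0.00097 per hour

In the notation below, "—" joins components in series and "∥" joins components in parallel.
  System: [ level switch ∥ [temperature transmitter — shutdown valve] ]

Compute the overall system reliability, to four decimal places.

R(level switch) = exp(−0.00061 × 100) = 0.940823
R(temperature transmitter) = exp(−0.0014 × 100) = 0.869358
R(shutdown valve) = exp(−0.00097 × 100) = 0.907556
Series (temperature transmitter and shutdown valve): 0.869358 × 0.907556 = 0.788991
Parallel (level switch and [0.788991]): 1 − (1 − 0.940823)(1 − 0.788991) = 0.9875

0.9875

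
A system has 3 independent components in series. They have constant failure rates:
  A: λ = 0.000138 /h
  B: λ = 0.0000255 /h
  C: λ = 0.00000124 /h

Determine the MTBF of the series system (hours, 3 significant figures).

Series of exponential components: λ_sys = Σ λ_i
λ_sys = 0.000138 + 0.0000255 + 0.00000124 = 1.6474e-04 /h
MTBF = 1 / λ_sys = 6070 h

6070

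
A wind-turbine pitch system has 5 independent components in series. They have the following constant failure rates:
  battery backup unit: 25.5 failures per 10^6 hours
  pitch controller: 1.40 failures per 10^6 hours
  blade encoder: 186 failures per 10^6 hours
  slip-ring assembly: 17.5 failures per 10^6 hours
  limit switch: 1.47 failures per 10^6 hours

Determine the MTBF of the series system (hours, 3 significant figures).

4310

Series of exponential components: λ_sys = Σ λ_i
λ_sys = 0.0000255 + 0.00000140 + 0.000186 + 0.0000175 + 0.00000147 = 2.3187e-04 /h
MTBF = 1 / λ_sys = 4310 h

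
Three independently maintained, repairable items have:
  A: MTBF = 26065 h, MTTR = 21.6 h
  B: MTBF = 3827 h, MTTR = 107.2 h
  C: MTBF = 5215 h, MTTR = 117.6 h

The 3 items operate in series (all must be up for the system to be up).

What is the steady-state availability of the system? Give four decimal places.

0.9505

A(A) = MTBF/(MTBF+MTTR) = 26065/(26065+21.6) = 0.999172
A(B) = MTBF/(MTBF+MTTR) = 3827/(3827+107.2) = 0.972752
A(C) = MTBF/(MTBF+MTTR) = 5215/(5215+117.6) = 0.977947
Series availability: 0.999172 × 0.972752 × 0.977947 = 0.9505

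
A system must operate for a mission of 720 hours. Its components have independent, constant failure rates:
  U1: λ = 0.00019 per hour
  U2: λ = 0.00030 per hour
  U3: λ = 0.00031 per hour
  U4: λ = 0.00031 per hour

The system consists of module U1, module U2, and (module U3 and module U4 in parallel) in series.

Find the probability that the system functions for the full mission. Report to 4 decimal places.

R(U1) = exp(−0.00019 × 720) = 0.872145
R(U2) = exp(−0.00030 × 720) = 0.805735
R(U3) = exp(−0.00031 × 720) = 0.799955
R(U4) = exp(−0.00031 × 720) = 0.799955
Parallel (U3 and U4): 1 − (1 − 0.799955)(1 − 0.799955) = 0.959982
Series (U1, U2, and [0.959982]): 0.872145 × 0.805735 × 0.959982 = 0.6746

0.6746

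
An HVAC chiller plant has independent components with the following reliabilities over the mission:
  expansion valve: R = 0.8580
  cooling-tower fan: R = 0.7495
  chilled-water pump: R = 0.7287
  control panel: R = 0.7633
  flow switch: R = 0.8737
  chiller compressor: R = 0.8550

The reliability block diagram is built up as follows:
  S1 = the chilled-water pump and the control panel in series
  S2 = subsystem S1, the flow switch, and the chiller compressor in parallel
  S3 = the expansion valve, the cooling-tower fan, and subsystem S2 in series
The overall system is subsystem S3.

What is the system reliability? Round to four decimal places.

Series (chilled-water pump and control panel): 0.728700 × 0.763300 = 0.556217
Parallel ([0.556217], flow switch, and chiller compressor): 1 − (1 − 0.556217)(1 − 0.873700)(1 − 0.855000) = 0.991873
Series (expansion valve, cooling-tower fan, and [0.991873]): 0.858000 × 0.749500 × 0.991873 = 0.6378

0.6378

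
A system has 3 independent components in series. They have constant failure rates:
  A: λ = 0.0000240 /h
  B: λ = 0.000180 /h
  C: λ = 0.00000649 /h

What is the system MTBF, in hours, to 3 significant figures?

4750

Series of exponential components: λ_sys = Σ λ_i
λ_sys = 0.0000240 + 0.000180 + 0.00000649 = 2.1049e-04 /h
MTBF = 1 / λ_sys = 4750 h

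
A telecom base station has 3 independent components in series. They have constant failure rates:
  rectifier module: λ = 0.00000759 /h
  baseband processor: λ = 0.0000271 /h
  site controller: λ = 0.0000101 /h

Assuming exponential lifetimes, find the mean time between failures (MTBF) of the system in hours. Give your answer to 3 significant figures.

22300

Series of exponential components: λ_sys = Σ λ_i
λ_sys = 0.00000759 + 0.0000271 + 0.0000101 = 4.4790e-05 /h
MTBF = 1 / λ_sys = 22300 h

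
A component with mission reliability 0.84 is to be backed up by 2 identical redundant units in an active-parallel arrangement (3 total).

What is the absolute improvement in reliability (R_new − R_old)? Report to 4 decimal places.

0.1559

R_before = 0.84
R_after = 1 − (1 − 0.84)^3 = 0.9959
ΔR = 0.9959 − 0.84 = 0.1559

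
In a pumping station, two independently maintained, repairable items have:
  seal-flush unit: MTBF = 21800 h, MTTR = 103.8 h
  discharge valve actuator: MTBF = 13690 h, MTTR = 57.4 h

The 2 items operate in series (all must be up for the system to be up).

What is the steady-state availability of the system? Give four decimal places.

A(seal-flush unit) = MTBF/(MTBF+MTTR) = 21800/(21800+103.8) = 0.995261
A(discharge valve actuator) = MTBF/(MTBF+MTTR) = 13690/(13690+57.4) = 0.995825
Series availability: 0.995261 × 0.995825 = 0.9911

0.9911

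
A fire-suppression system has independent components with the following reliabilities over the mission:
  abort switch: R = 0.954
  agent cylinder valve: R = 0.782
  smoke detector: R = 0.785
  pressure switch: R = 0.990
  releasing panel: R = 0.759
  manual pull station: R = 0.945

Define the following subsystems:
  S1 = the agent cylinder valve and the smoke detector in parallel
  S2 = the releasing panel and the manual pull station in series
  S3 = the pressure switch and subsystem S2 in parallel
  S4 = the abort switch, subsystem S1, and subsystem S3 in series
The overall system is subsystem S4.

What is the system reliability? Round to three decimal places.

0.907

Parallel (agent cylinder valve and smoke detector): 1 − (1 − 0.78200)(1 − 0.78500) = 0.95313
Series (releasing panel and manual pull station): 0.75900 × 0.94500 = 0.71726
Parallel (pressure switch and [0.71726]): 1 − (1 − 0.99000)(1 − 0.71726) = 0.99717
Series (abort switch, [0.95313], and [0.99717]): 0.95400 × 0.95313 × 0.99717 = 0.907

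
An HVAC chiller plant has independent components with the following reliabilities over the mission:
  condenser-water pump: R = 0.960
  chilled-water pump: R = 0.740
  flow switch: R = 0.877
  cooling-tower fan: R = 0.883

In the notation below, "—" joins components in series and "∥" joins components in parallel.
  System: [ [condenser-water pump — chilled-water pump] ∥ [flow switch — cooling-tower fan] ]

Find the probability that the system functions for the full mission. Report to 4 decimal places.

0.9347

Series (condenser-water pump and chilled-water pump): 0.960000 × 0.740000 = 0.710400
Series (flow switch and cooling-tower fan): 0.877000 × 0.883000 = 0.774391
Parallel ([0.710400] and [0.774391]): 1 − (1 − 0.710400)(1 − 0.774391) = 0.9347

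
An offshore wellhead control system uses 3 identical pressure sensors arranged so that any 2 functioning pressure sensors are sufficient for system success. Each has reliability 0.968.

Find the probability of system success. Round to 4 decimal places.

0.9970

R = Σ_{i=2}^{3} C(3,i) p^i (1−p)^{3−i} with p = 0.968
C(3,2)·0.968^2·0.032^1 = 0.089954
C(3,3)·0.968^3·0.032^0 = 0.907039
Sum = 0.9970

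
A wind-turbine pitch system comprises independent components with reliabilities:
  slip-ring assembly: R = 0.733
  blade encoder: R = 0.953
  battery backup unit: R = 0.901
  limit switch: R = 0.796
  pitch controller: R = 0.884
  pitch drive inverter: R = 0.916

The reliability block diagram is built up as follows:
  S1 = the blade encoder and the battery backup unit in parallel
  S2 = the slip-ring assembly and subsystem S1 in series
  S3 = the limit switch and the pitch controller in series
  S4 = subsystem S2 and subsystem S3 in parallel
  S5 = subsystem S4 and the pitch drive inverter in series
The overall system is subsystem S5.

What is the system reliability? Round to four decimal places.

Parallel (blade encoder and battery backup unit): 1 − (1 − 0.953000)(1 − 0.901000) = 0.995347
Series (slip-ring assembly and [0.995347]): 0.733000 × 0.995347 = 0.729589
Series (limit switch and pitch controller): 0.796000 × 0.884000 = 0.703664
Parallel ([0.729589] and [0.703664]): 1 − (1 − 0.729589)(1 − 0.703664) = 0.919867
Series ([0.919867] and pitch drive inverter): 0.919867 × 0.916000 = 0.8426

0.8426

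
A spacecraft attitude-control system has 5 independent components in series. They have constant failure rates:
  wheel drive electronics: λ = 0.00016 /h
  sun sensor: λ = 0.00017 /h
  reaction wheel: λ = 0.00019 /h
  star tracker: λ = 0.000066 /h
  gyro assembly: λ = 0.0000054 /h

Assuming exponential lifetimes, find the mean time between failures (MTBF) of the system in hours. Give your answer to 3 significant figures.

Series of exponential components: λ_sys = Σ λ_i
λ_sys = 0.00016 + 0.00017 + 0.00019 + 0.000066 + 0.0000054 = 5.9140e-04 /h
MTBF = 1 / λ_sys = 1690 h

1690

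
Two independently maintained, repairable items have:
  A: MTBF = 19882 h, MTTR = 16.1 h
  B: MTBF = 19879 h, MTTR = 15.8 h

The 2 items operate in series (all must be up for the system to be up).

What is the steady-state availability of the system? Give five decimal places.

A(A) = MTBF/(MTBF+MTTR) = 19882/(19882+16.1) = 0.999191
A(B) = MTBF/(MTBF+MTTR) = 19879/(19879+15.8) = 0.999206
Series availability: 0.999191 × 0.999206 = 0.99840

0.99840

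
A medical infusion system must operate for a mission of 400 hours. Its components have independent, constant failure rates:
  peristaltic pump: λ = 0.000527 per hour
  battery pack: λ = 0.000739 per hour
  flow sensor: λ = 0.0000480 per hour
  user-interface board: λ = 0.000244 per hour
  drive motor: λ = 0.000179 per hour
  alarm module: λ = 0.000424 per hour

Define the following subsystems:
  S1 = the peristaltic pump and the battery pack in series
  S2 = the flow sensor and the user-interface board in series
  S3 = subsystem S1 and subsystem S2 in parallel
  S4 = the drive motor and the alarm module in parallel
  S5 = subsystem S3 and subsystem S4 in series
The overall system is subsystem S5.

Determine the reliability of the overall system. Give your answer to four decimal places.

0.9459

R(peristaltic pump) = exp(−0.000527 × 400) = 0.809936
R(battery pack) = exp(−0.000739 × 400) = 0.744085
R(flow sensor) = exp(−0.0000480 × 400) = 0.980983
R(user-interface board) = exp(−0.000244 × 400) = 0.907012
R(drive motor) = exp(−0.000179 × 400) = 0.930903
R(alarm module) = exp(−0.000424 × 400) = 0.844002
Series (peristaltic pump and battery pack): 0.809936 × 0.744085 = 0.602661
Series (flow sensor and user-interface board): 0.980983 × 0.907012 = 0.889763
Parallel ([0.602661] and [0.889763]): 1 − (1 − 0.602661)(1 − 0.889763) = 0.956199
Parallel (drive motor and alarm module): 1 − (1 − 0.930903)(1 − 0.844002) = 0.989221
Series ([0.956199] and [0.989221]): 0.956199 × 0.989221 = 0.9459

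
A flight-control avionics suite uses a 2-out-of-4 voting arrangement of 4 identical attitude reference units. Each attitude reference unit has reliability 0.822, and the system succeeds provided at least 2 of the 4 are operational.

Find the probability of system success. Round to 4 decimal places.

0.9805

R = Σ_{i=2}^{4} C(4,i) p^i (1−p)^{4−i} with p = 0.822
C(4,2)·0.822^2·0.178^2 = 0.128450
C(4,3)·0.822^3·0.178^1 = 0.395454
C(4,4)·0.822^4·0.178^0 = 0.456549
Sum = 0.9805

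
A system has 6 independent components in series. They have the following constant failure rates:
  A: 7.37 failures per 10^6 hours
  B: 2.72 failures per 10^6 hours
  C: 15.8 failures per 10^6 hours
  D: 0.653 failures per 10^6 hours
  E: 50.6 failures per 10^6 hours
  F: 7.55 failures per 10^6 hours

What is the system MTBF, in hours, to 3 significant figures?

11800

Series of exponential components: λ_sys = Σ λ_i
λ_sys = 0.00000737 + 0.00000272 + 0.0000158 + 0.000000653 + 0.0000506 + 0.00000755 = 8.4693e-05 /h
MTBF = 1 / λ_sys = 11800 h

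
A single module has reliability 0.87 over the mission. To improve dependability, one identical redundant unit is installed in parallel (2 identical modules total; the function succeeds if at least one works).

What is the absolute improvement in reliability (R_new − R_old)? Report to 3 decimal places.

R_before = 0.87
R_after = 1 − (1 − 0.87)^2 = 0.983
ΔR = 0.983 − 0.87 = 0.113

0.113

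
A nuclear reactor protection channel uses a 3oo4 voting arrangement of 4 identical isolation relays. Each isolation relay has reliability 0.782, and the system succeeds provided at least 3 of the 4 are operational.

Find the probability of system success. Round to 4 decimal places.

0.7910

R = Σ_{i=3}^{4} C(4,i) p^i (1−p)^{4−i} with p = 0.782
C(4,3)·0.782^3·0.218^1 = 0.417001
C(4,4)·0.782^4·0.218^0 = 0.373962
Sum = 0.7910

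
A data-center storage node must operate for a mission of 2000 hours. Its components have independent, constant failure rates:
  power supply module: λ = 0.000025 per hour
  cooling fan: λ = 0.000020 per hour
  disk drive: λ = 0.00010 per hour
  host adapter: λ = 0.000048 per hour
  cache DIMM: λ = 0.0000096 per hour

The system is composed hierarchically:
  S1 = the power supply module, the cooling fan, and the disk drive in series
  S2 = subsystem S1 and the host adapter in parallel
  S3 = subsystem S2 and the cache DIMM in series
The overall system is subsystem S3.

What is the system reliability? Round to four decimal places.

0.9584

R(power supply module) = exp(−0.000025 × 2000) = 0.951229
R(cooling fan) = exp(−0.000020 × 2000) = 0.960789
R(disk drive) = exp(−0.00010 × 2000) = 0.818731
R(host adapter) = exp(−0.000048 × 2000) = 0.908464
R(cache DIMM) = exp(−0.0000096 × 2000) = 0.980983
Series (power supply module, cooling fan, and disk drive): 0.951229 × 0.960789 × 0.818731 = 0.748263
Parallel ([0.748263] and host adapter): 1 − (1 − 0.748263)(1 − 0.908464) = 0.976957
Series ([0.976957] and cache DIMM): 0.976957 × 0.980983 = 0.9584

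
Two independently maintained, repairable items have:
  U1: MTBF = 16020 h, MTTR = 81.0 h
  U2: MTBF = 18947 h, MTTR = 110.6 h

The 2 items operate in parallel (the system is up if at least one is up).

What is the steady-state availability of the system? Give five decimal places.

0.99997

A(U1) = MTBF/(MTBF+MTTR) = 16020/(16020+81.0) = 0.994969
A(U2) = MTBF/(MTBF+MTTR) = 18947/(18947+110.6) = 0.994197
Parallel availability: 1 − (1 − 0.994969)(1 − 0.994197) = 0.99997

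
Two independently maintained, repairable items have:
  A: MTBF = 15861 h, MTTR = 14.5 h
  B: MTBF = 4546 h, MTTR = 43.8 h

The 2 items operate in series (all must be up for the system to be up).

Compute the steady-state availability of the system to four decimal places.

A(A) = MTBF/(MTBF+MTTR) = 15861/(15861+14.5) = 0.999087
A(B) = MTBF/(MTBF+MTTR) = 4546/(4546+43.8) = 0.990457
Series availability: 0.999087 × 0.990457 = 0.9896

0.9896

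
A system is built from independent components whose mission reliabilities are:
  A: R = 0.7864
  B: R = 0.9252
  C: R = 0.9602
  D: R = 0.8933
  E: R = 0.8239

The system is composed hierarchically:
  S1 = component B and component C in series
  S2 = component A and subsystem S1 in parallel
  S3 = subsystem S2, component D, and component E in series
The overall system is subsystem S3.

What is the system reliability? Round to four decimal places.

0.7184

Series (B and C): 0.925200 × 0.960200 = 0.888377
Parallel (A and [0.888377]): 1 − (1 − 0.786400)(1 − 0.888377) = 0.976157
Series ([0.976157], D, and E): 0.976157 × 0.893300 × 0.823900 = 0.7184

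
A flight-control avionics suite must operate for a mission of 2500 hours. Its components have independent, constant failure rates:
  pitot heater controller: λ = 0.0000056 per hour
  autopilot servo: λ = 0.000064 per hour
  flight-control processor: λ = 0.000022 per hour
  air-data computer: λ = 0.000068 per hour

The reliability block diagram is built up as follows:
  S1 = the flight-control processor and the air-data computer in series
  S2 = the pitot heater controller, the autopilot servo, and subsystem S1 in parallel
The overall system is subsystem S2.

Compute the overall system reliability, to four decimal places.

0.9996

R(pitot heater controller) = exp(−0.0000056 × 2500) = 0.986098
R(autopilot servo) = exp(−0.000064 × 2500) = 0.852144
R(flight-control processor) = exp(−0.000022 × 2500) = 0.946485
R(air-data computer) = exp(−0.000068 × 2500) = 0.843665
Series (flight-control processor and air-data computer): 0.946485 × 0.843665 = 0.798516
Parallel (pitot heater controller, autopilot servo, and [0.798516]): 1 − (1 − 0.986098)(1 − 0.852144)(1 − 0.798516) = 0.9996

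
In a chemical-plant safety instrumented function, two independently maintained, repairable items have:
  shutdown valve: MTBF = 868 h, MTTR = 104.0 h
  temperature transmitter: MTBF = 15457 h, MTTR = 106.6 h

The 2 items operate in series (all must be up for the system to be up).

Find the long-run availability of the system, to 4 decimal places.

0.8869

A(shutdown valve) = MTBF/(MTBF+MTTR) = 868/(868+104.0) = 0.893004
A(temperature transmitter) = MTBF/(MTBF+MTTR) = 15457/(15457+106.6) = 0.993151
Series availability: 0.893004 × 0.993151 = 0.8869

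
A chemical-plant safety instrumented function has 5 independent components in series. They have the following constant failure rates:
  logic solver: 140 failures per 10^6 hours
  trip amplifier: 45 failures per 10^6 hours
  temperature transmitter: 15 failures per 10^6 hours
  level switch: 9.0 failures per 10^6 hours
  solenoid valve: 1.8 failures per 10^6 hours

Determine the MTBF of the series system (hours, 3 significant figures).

4740

Series of exponential components: λ_sys = Σ λ_i
λ_sys = 0.00014 + 0.000045 + 0.000015 + 0.0000090 + 0.0000018 = 2.1080e-04 /h
MTBF = 1 / λ_sys = 4740 h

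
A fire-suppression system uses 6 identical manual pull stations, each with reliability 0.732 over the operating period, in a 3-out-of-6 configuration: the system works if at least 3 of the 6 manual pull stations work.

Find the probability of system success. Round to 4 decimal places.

R = Σ_{i=3}^{6} C(6,i) p^i (1−p)^{6−i} with p = 0.732
C(6,3)·0.732^3·0.268^3 = 0.150997
C(6,4)·0.732^4·0.268^2 = 0.309318
C(6,5)·0.732^5·0.268^1 = 0.337941
C(6,6)·0.732^6·0.268^0 = 0.153839
Sum = 0.9521

0.9521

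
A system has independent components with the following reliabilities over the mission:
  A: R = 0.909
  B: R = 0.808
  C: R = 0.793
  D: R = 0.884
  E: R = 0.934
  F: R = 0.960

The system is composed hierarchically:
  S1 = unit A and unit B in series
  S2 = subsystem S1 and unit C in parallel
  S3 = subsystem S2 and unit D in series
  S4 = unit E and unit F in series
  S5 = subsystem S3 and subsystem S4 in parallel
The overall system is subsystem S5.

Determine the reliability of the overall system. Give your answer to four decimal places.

Series (A and B): 0.909000 × 0.808000 = 0.734472
Parallel ([0.734472] and C): 1 − (1 − 0.734472)(1 − 0.793000) = 0.945036
Series ([0.945036] and D): 0.945036 × 0.884000 = 0.835412
Series (E and F): 0.934000 × 0.960000 = 0.896640
Parallel ([0.835412] and [0.896640]): 1 − (1 − 0.835412)(1 − 0.896640) = 0.9830

0.9830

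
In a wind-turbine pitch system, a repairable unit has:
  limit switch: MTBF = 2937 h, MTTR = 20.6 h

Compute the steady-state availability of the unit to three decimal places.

0.993

A(limit switch) = MTBF/(MTBF+MTTR) = 2937/(2937+20.6) = 0.993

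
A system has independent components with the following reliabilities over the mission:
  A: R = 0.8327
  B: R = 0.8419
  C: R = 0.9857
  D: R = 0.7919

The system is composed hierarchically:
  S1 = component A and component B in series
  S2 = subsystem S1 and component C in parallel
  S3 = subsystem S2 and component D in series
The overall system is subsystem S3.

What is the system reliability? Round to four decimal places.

Series (A and B): 0.832700 × 0.841900 = 0.701050
Parallel ([0.701050] and C): 1 − (1 − 0.701050)(1 − 0.985700) = 0.995725
Series ([0.995725] and D): 0.995725 × 0.791900 = 0.7885

0.7885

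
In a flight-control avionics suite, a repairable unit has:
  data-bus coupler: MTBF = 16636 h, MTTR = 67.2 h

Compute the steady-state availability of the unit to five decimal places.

A(data-bus coupler) = MTBF/(MTBF+MTTR) = 16636/(16636+67.2) = 0.99598

0.99598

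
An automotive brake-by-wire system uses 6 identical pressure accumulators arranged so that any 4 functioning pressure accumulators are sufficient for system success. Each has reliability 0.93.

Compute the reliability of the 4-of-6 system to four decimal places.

R = Σ_{i=4}^{6} C(6,i) p^i (1−p)^{6−i} with p = 0.93
C(6,4)·0.93^4·0.07^2 = 0.054982
C(6,5)·0.93^5·0.07^1 = 0.292189
C(6,6)·0.93^6·0.07^0 = 0.646990
Sum = 0.9942

0.9942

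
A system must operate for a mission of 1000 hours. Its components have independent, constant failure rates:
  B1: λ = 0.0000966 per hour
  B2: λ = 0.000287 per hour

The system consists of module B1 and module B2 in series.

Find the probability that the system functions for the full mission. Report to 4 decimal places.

0.6814

R(B1) = exp(−0.0000966 × 1000) = 0.907919
R(B2) = exp(−0.000287 × 1000) = 0.750512
Series (B1 and B2): 0.907919 × 0.750512 = 0.6814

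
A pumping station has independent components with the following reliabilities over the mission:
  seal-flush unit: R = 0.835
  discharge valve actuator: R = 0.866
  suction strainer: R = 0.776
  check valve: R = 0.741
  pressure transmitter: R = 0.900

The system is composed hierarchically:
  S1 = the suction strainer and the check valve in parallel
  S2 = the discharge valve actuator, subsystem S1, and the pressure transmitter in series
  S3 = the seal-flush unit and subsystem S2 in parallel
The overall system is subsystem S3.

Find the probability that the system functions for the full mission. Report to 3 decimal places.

0.956

Parallel (suction strainer and check valve): 1 − (1 − 0.77600)(1 − 0.74100) = 0.94198
Series (discharge valve actuator, [0.94198], and pressure transmitter): 0.86600 × 0.94198 × 0.90000 = 0.73418
Parallel (seal-flush unit and [0.73418]): 1 − (1 − 0.83500)(1 − 0.73418) = 0.956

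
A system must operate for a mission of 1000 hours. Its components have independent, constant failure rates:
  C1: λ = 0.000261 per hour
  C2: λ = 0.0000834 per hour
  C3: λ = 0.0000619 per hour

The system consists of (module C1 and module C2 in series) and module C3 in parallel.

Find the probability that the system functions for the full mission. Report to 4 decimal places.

R(C1) = exp(−0.000261 × 1000) = 0.770281
R(C2) = exp(−0.0000834 × 1000) = 0.919983
R(C3) = exp(−0.0000619 × 1000) = 0.939977
Series (C1 and C2): 0.770281 × 0.919983 = 0.708645
Parallel ([0.708645] and C3): 1 − (1 − 0.708645)(1 − 0.939977) = 0.9825

0.9825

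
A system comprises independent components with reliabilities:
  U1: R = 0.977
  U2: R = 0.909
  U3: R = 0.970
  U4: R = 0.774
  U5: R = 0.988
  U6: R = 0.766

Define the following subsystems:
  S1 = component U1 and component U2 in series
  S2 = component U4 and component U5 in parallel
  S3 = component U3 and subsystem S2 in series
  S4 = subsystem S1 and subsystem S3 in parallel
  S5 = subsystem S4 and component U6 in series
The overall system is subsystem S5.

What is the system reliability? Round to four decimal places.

Series (U1 and U2): 0.977000 × 0.909000 = 0.888093
Parallel (U4 and U5): 1 − (1 − 0.774000)(1 − 0.988000) = 0.997288
Series (U3 and [0.997288]): 0.970000 × 0.997288 = 0.967369
Parallel ([0.888093] and [0.967369]): 1 − (1 − 0.888093)(1 − 0.967369) = 0.996348
Series ([0.996348] and U6): 0.996348 × 0.766000 = 0.7632

0.7632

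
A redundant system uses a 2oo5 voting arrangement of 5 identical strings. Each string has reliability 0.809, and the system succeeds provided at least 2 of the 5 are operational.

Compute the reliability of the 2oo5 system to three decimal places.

0.994

R = Σ_{i=2}^{5} C(5,i) p^i (1−p)^{5−i} with p = 0.809
C(5,2)·0.809^2·0.191^3 = 0.04560
C(5,3)·0.809^3·0.191^2 = 0.19316
C(5,4)·0.809^4·0.191^1 = 0.40907
C(5,5)·0.809^5·0.191^0 = 0.34653
Sum = 0.994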